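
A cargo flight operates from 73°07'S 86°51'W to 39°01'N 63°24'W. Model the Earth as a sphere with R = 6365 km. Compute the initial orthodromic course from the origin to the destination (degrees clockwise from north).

θ = atan2( sin Δλ·cos φ₂ ,  cos φ₁ sin φ₂ − sin φ₁ cos φ₂ cos Δλ )
  = atan2(+0.3092, +0.8649) = 19.67°

19.7°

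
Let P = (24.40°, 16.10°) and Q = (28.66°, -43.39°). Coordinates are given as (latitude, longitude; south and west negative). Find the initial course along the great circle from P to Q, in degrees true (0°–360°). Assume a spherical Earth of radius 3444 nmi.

N = sin Δλ·cos φ₂ = -0.7560;  D = cos φ₁ sin φ₂ − sin φ₁ cos φ₂ cos Δλ = +0.2527
initial course = atan2(N, D) = 288.49°

288.5°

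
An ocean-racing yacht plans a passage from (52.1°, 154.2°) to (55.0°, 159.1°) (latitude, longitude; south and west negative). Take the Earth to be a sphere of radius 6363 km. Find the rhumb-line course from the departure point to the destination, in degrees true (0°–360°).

45.1°

Meridional parts: M(φ₁)=+1.0690, M(φ₂)=+1.1542 → ΔM = +0.0852;  Δλ = +0.0855 rad
tan C = Δλ / ΔM = +1.0034 → C = 45.10°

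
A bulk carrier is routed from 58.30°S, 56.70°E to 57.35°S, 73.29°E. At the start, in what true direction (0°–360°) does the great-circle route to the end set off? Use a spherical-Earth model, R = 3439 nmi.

θ = atan2( sin Δλ·cos φ₂ ,  cos φ₁ sin φ₂ − sin φ₁ cos φ₂ cos Δλ )
  = atan2(+0.1540, -0.0025) = 90.94°

90.9°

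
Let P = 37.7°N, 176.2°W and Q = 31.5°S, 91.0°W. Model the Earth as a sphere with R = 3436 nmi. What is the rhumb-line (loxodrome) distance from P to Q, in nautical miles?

Δψ = ln[tan(π/4+φ₂/2)/tan(π/4+φ₁/2)] = -1.2911;  Δφ = -1.2078 rad,  Δλ = +1.4870 rad
q = Δφ/Δψ = 0.9354
d = R·√(Δφ² + q²Δλ²) = 3436·1.84218 = 6330 nmi

6330 nmi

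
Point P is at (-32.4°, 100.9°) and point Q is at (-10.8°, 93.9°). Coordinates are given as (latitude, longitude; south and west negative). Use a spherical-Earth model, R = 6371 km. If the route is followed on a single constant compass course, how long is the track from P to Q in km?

2507 km

Rhumb course C = atan2(Δλ, Δψ) with Δψ = ln[tan(π/4+φ₂/2)/tan(π/4+φ₁/2)] = +0.4087, Δλ = -0.1222 → C = 343.36°
d = R·|Δφ| / |cos C| = 6371·0.37699 / 0.95810 = 2507 km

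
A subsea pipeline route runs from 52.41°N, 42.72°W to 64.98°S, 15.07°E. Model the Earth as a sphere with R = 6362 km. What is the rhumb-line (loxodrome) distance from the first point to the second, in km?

13993 km

Rhumb course C = atan2(Δλ, Δψ) with Δψ = ln[tan(π/4+φ₂/2)/tan(π/4+φ₁/2)] = -2.5835, Δλ = +1.0086 → C = 158.67°
d = R·|Δφ| / |cos C| = 6362·2.04884 / 0.93152 = 13993 km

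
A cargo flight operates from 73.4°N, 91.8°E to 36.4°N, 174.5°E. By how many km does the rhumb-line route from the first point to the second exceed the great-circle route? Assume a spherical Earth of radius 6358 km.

382 km

Great circle: cos σ = sin φ₁ sin φ₂ + cos φ₁ cos φ₂ cos Δλ,  σ = 0.9299 rad → d_gc = 5912.4 km
Rhumb line: Δψ = -1.2420, q = Δφ/Δψ = 0.5199, d_rh = R√(Δφ²+q²Δλ²) = 6294.8 km
Excess = 6294.8 − 5912.4 = 382.4 ≈ 382 km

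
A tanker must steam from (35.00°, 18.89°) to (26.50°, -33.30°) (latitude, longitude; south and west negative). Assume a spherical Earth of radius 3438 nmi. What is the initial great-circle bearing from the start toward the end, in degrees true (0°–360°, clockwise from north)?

θ = atan2( sin Δλ·cos φ₂ ,  cos φ₁ sin φ₂ − sin φ₁ cos φ₂ cos Δλ )
  = atan2(-0.7070, +0.0508) = 274.11°

274.1°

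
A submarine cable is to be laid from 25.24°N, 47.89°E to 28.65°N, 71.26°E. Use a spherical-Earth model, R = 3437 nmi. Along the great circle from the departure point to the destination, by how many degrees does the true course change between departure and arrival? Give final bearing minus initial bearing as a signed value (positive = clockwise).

At departure: θ₁ = atan2(sin Δλ cos φ₂, cos φ₁ sin φ₂ − sin φ₁ cos φ₂ cos Δλ) = 75.48°
At arrival: θ₂ = atan2(sin Δλ cos φ₁, −cos φ₂ sin φ₁ + sin φ₂ cos φ₁ cos Δλ) = 86.19°
Δθ = θ₂ − θ₁ = +10.7°

+10.7°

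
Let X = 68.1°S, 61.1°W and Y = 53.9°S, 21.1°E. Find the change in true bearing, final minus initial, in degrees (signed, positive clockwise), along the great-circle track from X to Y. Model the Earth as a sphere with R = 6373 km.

At departure: θ₁ = atan2(sin Δλ cos φ₂, cos φ₁ sin φ₂ − sin φ₁ cos φ₂ cos Δλ) = 111.26°
At arrival: θ₂ = atan2(sin Δλ cos φ₁, −cos φ₂ sin φ₁ + sin φ₂ cos φ₁ cos Δλ) = 36.15°
Δθ = θ₂ − θ₁ = -75.1°

-75.1°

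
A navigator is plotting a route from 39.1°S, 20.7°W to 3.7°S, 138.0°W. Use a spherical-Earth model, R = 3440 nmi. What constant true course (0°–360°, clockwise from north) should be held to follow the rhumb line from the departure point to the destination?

Meridional parts: M(φ₁)=-0.7425, M(φ₂)=-0.0646 → ΔM = +0.6779;  Δλ = -2.0473 rad
tan C = Δλ / ΔM = -3.0200 → C = 288.32°

288.3°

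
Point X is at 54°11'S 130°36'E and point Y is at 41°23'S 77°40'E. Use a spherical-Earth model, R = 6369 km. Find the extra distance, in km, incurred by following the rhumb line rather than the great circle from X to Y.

85 km

Great circle: cos σ = sin φ₁ sin φ₂ + cos φ₁ cos φ₂ cos Δλ,  σ = 0.6423 rad → d_gc = 4090.756 km
Rhumb line: Δψ = +0.3349, q = Δφ/Δψ = 0.6671, d_rh = R√(Δφ²+q²Δλ²) = 4175.257 km
Excess = 4175.257 − 4090.756 = 84.501 ≈ 85 km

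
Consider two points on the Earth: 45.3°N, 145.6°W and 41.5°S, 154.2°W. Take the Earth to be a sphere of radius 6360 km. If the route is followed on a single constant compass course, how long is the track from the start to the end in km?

Δψ = ln[tan(π/4+φ₂/2)/tan(π/4+φ₁/2)] = -1.6863;  Δφ = -1.5149 rad,  Δλ = -0.1501 rad
q = Δφ/Δψ = 0.8984
d = R·√(Δφ² + q²Δλ²) = 6360·1.52094 = 9673 km

9673 km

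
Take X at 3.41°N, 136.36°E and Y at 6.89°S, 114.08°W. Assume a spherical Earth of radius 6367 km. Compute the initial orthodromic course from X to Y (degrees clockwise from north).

96.1°

θ = atan2( sin Δλ·cos φ₂ ,  cos φ₁ sin φ₂ − sin φ₁ cos φ₂ cos Δλ )
  = atan2(+0.9355, -0.1000) = 96.10°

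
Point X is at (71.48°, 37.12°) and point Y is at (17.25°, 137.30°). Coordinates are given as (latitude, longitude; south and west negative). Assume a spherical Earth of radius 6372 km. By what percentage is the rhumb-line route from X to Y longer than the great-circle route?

Great circle: σ = 1.3412 rad → d_gc = Rσ = 8546.22 km
Rhumb: Δφ = -0.9465, Δλ = +1.7485, Δψ = -1.5080, q = Δφ/Δψ = 0.6276 → d_rh = R√(Δφ²+q²Δλ²) = 9234.17 km
Excess = (9234.17 − 8546.22) / 8546.22 = 687.95 / 8546.22 = 8.0498% ≈ 8.0%

8.0%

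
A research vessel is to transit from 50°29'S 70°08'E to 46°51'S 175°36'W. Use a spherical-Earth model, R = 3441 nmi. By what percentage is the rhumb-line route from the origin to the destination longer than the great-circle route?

Great circle: σ = 1.1767 rad → d_gc = Rσ = 4049.1 nmi
Rhumb: Δφ = +0.0634, Δλ = +1.9943, Δψ = +0.0961, q = Δφ/Δψ = 0.6600 → d_rh = R√(Δφ²+q²Δλ²) = 4534.8 nmi
Excess = (4534.8 − 4049.1) / 4049.1 = 485.7 / 4049.1 = 12.00% ≈ 12.0%

12.0%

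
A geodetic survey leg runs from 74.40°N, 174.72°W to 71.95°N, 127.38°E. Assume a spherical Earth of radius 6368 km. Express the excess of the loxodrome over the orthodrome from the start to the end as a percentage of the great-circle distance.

Great circle: σ = 0.2837 rad → d_gc = Rσ = 1806.3 km
Rhumb: Δφ = -0.0428, Δλ = -1.0105, Δψ = -0.1480, q = Δφ/Δψ = 0.2889 → d_rh = R√(Δφ²+q²Δλ²) = 1879.2 km
Excess = (1879.2 − 1806.3) / 1806.3 = 72.9 / 1806.3 = 4.04% ≈ 4.0%

4.0%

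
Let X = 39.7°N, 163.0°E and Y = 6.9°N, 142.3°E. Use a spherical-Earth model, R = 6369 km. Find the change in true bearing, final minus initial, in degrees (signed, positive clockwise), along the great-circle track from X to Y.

-8.6°

Initial bearing θ₁ = atan2(sin Δλ cos φ₂, cos φ₁ sin φ₂ − sin φ₁ cos φ₂ cos Δλ) = 215.02°
Final bearing θ₂ = (initial bearing from the destination back to the start) + 180° = 206.41°
Δθ = θ₂ − θ₁ = -8.6°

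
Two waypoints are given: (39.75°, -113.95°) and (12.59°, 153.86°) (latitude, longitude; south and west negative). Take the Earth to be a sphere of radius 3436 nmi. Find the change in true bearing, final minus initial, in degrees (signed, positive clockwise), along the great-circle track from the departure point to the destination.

Initial bearing θ₁ = atan2(sin Δλ cos φ₂, cos φ₁ sin φ₂ − sin φ₁ cos φ₂ cos Δλ) = 281.11°
Final bearing θ₂ = (initial bearing from the destination back to the start) + 180° = 230.63°
Δθ = θ₂ − θ₁ = -50.5°

-50.5°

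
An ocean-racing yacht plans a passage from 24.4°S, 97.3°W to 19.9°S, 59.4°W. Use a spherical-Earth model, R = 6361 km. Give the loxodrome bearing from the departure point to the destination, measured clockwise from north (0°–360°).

82.7°

Δψ = ln[tan(π/4+φ₂/2)/tan(π/4+φ₁/2)] = +0.0848
Δλ = +0.6615 rad (taken the short way round)
course = atan2(Δλ, Δψ) = 82.69°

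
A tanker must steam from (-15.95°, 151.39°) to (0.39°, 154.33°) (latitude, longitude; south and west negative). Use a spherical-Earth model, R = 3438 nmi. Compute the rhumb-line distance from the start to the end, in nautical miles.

Rhumb course C = atan2(Δλ, Δψ) with Δψ = ln[tan(π/4+φ₂/2)/tan(π/4+φ₁/2)] = +0.2889, Δλ = +0.0513 → C = 10.07°
d = R·|Δφ| / |cos C| = 3438·0.28519 / 0.98459 = 996 nmi

996 nmi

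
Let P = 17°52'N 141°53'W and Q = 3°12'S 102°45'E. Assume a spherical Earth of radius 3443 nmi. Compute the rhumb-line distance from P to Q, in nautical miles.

6952 nmi

Δψ = ln[tan(π/4+φ₂/2)/tan(π/4+φ₁/2)] = -0.3729;  Δφ = -0.3677 rad,  Δλ = -2.0135 rad
q = Δφ/Δψ = 0.9860
d = R·√(Δφ² + q²Δλ²) = 3443·2.01916 = 6952 nmi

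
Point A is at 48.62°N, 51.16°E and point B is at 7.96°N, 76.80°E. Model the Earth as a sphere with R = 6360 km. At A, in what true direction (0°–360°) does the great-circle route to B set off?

143.5°

N = sin Δλ·cos φ₂ = +0.4285;  D = cos φ₁ sin φ₂ − sin φ₁ cos φ₂ cos Δλ = -0.5784
initial course = atan2(N, D) = 143.46°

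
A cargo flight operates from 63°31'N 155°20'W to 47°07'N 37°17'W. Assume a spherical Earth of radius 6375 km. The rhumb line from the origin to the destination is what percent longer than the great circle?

15.0%

Great circle: σ = 1.0319 rad → d_gc = Rσ = 6578.7 km
Rhumb: Δφ = -0.2862, Δλ = +2.0604, Δψ = -0.5122, q = Δφ/Δψ = 0.5588 → d_rh = R√(Δφ²+q²Δλ²) = 7563.4 km
Excess = (7563.4 − 6578.7) / 6578.7 = 984.7 / 6578.7 = 14.97% ≈ 15.0%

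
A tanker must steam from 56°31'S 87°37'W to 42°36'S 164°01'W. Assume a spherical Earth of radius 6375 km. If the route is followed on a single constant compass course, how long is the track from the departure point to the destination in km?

5678 km

Δψ = ln[tan(π/4+φ₂/2)/tan(π/4+φ₁/2)] = +0.3780;  Δφ = +0.2429 rad,  Δλ = -1.3334 rad
q = Δφ/Δψ = 0.6426
d = R·√(Δφ² + q²Δλ²) = 6375·0.89067 = 5678 km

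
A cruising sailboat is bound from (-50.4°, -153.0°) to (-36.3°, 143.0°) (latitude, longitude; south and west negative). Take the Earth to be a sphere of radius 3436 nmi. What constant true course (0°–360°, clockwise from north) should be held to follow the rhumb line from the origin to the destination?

287.0°

Δψ = ln[tan(π/4+φ₂/2)/tan(π/4+φ₁/2)] = +0.3408
Δλ = -1.1170 rad (taken the short way round)
course = atan2(Δλ, Δψ) = 286.97°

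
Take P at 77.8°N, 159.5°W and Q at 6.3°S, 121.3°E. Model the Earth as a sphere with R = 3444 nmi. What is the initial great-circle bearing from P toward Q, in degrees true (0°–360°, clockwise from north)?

θ = atan2( sin Δλ·cos φ₂ ,  cos φ₁ sin φ₂ − sin φ₁ cos φ₂ cos Δλ )
  = atan2(-0.9764, -0.2052) = 258.13°

258.1°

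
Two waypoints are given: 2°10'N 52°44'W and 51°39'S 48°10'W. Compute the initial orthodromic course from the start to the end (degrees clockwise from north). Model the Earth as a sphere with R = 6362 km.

176.5°

θ = atan2( sin Δλ·cos φ₂ ,  cos φ₁ sin φ₂ − sin φ₁ cos φ₂ cos Δλ )
  = atan2(+0.0494, -0.8071) = 176.50°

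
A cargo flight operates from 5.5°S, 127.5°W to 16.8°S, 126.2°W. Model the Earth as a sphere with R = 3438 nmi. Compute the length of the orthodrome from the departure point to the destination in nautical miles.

Haversine: a = sin²(Δφ/2)+cos φ₁ cos φ₂ sin²(Δλ/2) = 0.00982;  σ = 2·atan2(√a,√(1−a))
σ = 11.371° → d = Rσ = 3438·0.19847 = 682 nmi

682 nmi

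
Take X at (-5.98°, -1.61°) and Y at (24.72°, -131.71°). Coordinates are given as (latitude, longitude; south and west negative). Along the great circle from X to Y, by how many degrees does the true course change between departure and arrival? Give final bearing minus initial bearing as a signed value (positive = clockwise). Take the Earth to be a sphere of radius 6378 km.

-39.9°

Initial bearing θ₁ = atan2(sin Δλ cos φ₂, cos φ₁ sin φ₂ − sin φ₁ cos φ₂ cos Δλ) = 297.06°
Final bearing θ₂ = (initial bearing from the destination back to the start) + 180° = 257.17°
Δθ = θ₂ − θ₁ = -39.9°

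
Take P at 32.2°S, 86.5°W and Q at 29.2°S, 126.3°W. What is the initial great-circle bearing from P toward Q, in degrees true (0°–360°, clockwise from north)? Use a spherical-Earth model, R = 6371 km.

N = sin Δλ·cos φ₂ = -0.5588;  D = cos φ₁ sin φ₂ − sin φ₁ cos φ₂ cos Δλ = -0.0554
initial course = atan2(N, D) = 264.33°

264.3°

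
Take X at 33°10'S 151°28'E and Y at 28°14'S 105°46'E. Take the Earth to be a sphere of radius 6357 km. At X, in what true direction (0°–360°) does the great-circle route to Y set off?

θ = atan2( sin Δλ·cos φ₂ ,  cos φ₁ sin φ₂ − sin φ₁ cos φ₂ cos Δλ )
  = atan2(-0.6305, -0.0594) = 264.62°

264.6°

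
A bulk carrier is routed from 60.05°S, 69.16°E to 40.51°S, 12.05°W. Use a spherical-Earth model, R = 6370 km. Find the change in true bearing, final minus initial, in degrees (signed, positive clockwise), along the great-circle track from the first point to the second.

Initial bearing θ₁ = atan2(sin Δλ cos φ₂, cos φ₁ sin φ₂ − sin φ₁ cos φ₂ cos Δλ) = 253.43°
Final bearing θ₂ = (initial bearing from the destination back to the start) + 180° = 321.00°
Δθ = θ₂ − θ₁ = +67.6°

+67.6°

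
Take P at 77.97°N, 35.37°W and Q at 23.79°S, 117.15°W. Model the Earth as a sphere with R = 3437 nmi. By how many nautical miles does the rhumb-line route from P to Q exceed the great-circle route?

226 nmi

Great circle: cos σ = sin φ₁ sin φ₂ + cos φ₁ cos φ₂ cos Δλ,  σ = 1.9469 rad → d_gc = 6691.3 nmi
Rhumb line: Δψ = -2.6780, q = Δφ/Δψ = 0.6632, d_rh = R√(Δφ²+q²Δλ²) = 6917.2 nmi
Excess = 6917.2 − 6691.3 = 225.9 ≈ 226 nmi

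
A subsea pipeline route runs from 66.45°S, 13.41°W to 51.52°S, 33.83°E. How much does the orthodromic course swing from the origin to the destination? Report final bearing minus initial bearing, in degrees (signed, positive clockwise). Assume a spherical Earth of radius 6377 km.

Initial bearing θ₁ = atan2(sin Δλ cos φ₂, cos φ₁ sin φ₂ − sin φ₁ cos φ₂ cos Δλ) = 80.74°
Final bearing θ₂ = (initial bearing from the destination back to the start) + 180° = 39.33°
Δθ = θ₂ − θ₁ = -41.4°

-41.4°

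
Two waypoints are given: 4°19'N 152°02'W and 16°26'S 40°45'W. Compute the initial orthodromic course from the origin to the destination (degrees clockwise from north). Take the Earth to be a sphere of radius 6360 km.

θ = atan2( sin Δλ·cos φ₂ ,  cos φ₁ sin φ₂ − sin φ₁ cos φ₂ cos Δλ )
  = atan2(+0.8937, -0.2559) = 105.98°

106.0°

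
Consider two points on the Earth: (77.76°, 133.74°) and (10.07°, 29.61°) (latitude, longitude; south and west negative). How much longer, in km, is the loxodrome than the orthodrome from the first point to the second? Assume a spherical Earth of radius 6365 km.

803 km

Great circle: cos σ = sin φ₁ sin φ₂ + cos φ₁ cos φ₂ cos Δλ,  σ = 1.4506 rad → d_gc = 9233.0 km
Rhumb line: Δψ = -2.0562, q = Δφ/Δψ = 0.5746, d_rh = R√(Δφ²+q²Δλ²) = 10036.0 km
Excess = 10036.0 − 9233.0 = 803.0 ≈ 803 km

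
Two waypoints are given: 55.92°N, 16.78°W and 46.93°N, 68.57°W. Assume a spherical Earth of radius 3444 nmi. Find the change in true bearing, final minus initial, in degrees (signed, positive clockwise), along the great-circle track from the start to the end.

Initial bearing θ₁ = atan2(sin Δλ cos φ₂, cos φ₁ sin φ₂ − sin φ₁ cos φ₂ cos Δλ) = 276.33°
Final bearing θ₂ = (initial bearing from the destination back to the start) + 180° = 234.64°
Δθ = θ₂ − θ₁ = -41.7°

-41.7°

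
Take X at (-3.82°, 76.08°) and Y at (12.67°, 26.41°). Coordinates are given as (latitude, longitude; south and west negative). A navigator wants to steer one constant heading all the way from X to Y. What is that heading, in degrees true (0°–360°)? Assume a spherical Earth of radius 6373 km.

288.5°

Δψ = ln[tan(π/4+φ₂/2)/tan(π/4+φ₁/2)] = +0.2897
Δλ = -0.8669 rad (taken the short way round)
course = atan2(Δλ, Δψ) = 288.48°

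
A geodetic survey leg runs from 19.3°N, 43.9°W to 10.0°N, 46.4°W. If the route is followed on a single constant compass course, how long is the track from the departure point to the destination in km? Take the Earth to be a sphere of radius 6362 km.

Δψ = ln[tan(π/4+φ₂/2)/tan(π/4+φ₁/2)] = -0.1680;  Δφ = -0.1623 rad,  Δλ = -0.0436 rad
q = Δφ/Δψ = 0.9663
d = R·√(Δφ² + q²Δλ²) = 6362·0.16770 = 1067 km

1067 km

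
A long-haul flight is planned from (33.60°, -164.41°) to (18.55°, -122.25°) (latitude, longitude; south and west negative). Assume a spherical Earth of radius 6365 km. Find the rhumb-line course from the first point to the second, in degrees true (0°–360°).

Δψ = ln[tan(π/4+φ₂/2)/tan(π/4+φ₁/2)] = -0.2937
Δλ = +0.7358 rad (taken the short way round)
course = atan2(Δλ, Δψ) = 111.76°

111.8°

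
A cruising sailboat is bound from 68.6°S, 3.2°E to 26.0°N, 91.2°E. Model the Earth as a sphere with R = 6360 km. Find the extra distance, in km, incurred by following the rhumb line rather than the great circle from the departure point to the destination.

Great circle: cos σ = sin φ₁ sin φ₂ + cos φ₁ cos φ₂ cos Δλ,  σ = 1.9787 rad → d_gc = 12584.6 km
Rhumb line: Δψ = +2.1365, q = Δφ/Δψ = 0.7728, d_rh = R√(Δφ²+q²Δλ²) = 12932.7 km
Excess = 12932.7 − 12584.6 = 348.1 ≈ 348 km

348 km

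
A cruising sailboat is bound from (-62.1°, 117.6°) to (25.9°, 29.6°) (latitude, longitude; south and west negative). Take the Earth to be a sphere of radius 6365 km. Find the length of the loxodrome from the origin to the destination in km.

Δψ = ln[tan(π/4+φ₂/2)/tan(π/4+φ₁/2)] = +1.8610;  Δφ = +1.5359 rad,  Δλ = -1.5359 rad
q = Δφ/Δψ = 0.8253
d = R·√(Δφ² + q²Δλ²) = 6365·1.99142 = 12675 km

12675 km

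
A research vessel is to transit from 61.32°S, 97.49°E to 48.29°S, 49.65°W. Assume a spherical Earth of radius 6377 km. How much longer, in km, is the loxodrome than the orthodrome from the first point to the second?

Great circle: cos σ = sin φ₁ sin φ₂ + cos φ₁ cos φ₂ cos Δλ,  σ = 1.1737 rad → d_gc = 7484.9 km
Rhumb line: Δψ = +0.3989, q = Δφ/Δψ = 0.5701, d_rh = R√(Δφ²+q²Δλ²) = 9447.7 km
Excess = 9447.7 − 7484.9 = 1962.8 ≈ 1963 km

1963 km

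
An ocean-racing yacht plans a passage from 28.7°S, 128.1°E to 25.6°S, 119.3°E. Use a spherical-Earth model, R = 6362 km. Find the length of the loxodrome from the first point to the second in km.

Rhumb course C = atan2(Δλ, Δψ) with Δψ = ln[tan(π/4+φ₂/2)/tan(π/4+φ₁/2)] = +0.0608, Δλ = -0.1536 → C = 291.60°
d = R·|Δφ| / |cos C| = 6362·0.05411 / 0.36816 = 935 km

935 km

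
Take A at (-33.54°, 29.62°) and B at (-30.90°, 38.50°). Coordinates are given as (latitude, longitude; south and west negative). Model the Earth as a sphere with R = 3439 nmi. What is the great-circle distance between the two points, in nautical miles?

Haversine: a = sin²(Δφ/2)+cos φ₁ cos φ₂ sin²(Δλ/2) = 0.00482;  σ = 2·atan2(√a,√(1−a))
σ = 7.960° → d = Rσ = 3439·0.13892 = 478 nmi

478 nmi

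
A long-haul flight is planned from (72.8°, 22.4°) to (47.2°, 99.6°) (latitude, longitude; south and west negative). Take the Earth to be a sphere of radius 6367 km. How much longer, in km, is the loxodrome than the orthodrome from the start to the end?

Great circle: cos σ = sin φ₁ sin φ₂ + cos φ₁ cos φ₂ cos Δλ,  σ = 0.7296 rad → d_gc = 4645.5 km
Rhumb line: Δψ = -0.9522, q = Δφ/Δψ = 0.4693, d_rh = R√(Δφ²+q²Δλ²) = 4929.4 km
Excess = 4929.4 − 4645.5 = 283.9 ≈ 284 km

284 km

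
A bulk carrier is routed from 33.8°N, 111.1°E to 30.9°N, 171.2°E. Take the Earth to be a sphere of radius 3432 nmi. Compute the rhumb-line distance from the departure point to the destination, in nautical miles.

3046 nmi

Δψ = ln[tan(π/4+φ₂/2)/tan(π/4+φ₁/2)] = -0.0599;  Δφ = -0.0506 rad,  Δλ = +1.0489 rad
q = Δφ/Δψ = 0.8446
d = R·√(Δφ² + q²Δλ²) = 3432·0.88742 = 3046 nmi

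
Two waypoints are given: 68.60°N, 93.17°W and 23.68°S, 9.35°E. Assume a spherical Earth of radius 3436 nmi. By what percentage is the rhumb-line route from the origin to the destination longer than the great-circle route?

Great circle: σ = 2.0335 rad → d_gc = Rσ = 6987.1 nmi
Rhumb: Δφ = -1.6106, Δλ = +1.7893, Δψ = -2.0919, q = Δφ/Δψ = 0.7699 → d_rh = R√(Δφ²+q²Δλ²) = 7282.3 nmi
Excess = (7282.3 − 6987.1) / 6987.1 = 295.2 / 6987.1 = 4.22% ≈ 4.2%

4.2%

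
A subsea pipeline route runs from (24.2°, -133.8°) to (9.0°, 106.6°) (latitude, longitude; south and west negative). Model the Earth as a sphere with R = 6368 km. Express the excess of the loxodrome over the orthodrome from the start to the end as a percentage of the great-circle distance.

Great circle: σ = 1.9615 rad → d_gc = Rσ = 12491.0 km
Rhumb: Δφ = -0.2653, Δλ = -2.0874, Δψ = -0.2778, q = Δφ/Δψ = 0.9550 → d_rh = R√(Δφ²+q²Δλ²) = 12806.5 km
Excess = (12806.5 − 12491.0) / 12491.0 = 315.5 / 12491.0 = 2.53% ≈ 2.5%

2.5%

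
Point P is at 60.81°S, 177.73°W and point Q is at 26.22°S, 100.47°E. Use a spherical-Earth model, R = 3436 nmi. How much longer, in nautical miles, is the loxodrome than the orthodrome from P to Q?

182 nmi

Great circle: cos σ = sin φ₁ sin φ₂ + cos φ₁ cos φ₂ cos Δλ,  σ = 1.1061 rad → d_gc = 3800.7 nmi
Rhumb line: Δψ = +0.8711, q = Δφ/Δψ = 0.6930, d_rh = R√(Δφ²+q²Δλ²) = 3982.6 nmi
Excess = 3982.6 − 3800.7 = 181.9 ≈ 182 nmi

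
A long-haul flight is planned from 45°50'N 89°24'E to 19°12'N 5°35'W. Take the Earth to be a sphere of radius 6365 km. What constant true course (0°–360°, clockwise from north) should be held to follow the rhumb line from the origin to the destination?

251.3°

Δψ = ln[tan(π/4+φ₂/2)/tan(π/4+φ₁/2)] = -0.5605
Δλ = -1.6578 rad (taken the short way round)
course = atan2(Δλ, Δψ) = 251.32°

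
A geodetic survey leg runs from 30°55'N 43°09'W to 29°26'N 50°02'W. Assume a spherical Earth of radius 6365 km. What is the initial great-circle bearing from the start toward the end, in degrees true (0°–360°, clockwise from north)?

N = sin Δλ·cos φ₂ = -0.1044;  D = cos φ₁ sin φ₂ − sin φ₁ cos φ₂ cos Δλ = -0.0227
initial course = atan2(N, D) = 257.75°

257.8°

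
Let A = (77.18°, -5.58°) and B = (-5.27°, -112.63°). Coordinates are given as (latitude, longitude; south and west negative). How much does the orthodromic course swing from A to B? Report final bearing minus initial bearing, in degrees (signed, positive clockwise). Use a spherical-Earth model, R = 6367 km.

-93.1°

Initial bearing θ₁ = atan2(sin Δλ cos φ₂, cos φ₁ sin φ₂ − sin φ₁ cos φ₂ cos Δλ) = 285.52°
Final bearing θ₂ = (initial bearing from the destination back to the start) + 180° = 192.40°
Δθ = θ₂ − θ₁ = -93.1°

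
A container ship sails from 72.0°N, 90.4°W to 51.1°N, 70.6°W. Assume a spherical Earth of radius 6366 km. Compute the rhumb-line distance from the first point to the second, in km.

2529 km

Rhumb course C = atan2(Δλ, Δψ) with Δψ = ln[tan(π/4+φ₂/2)/tan(π/4+φ₁/2)] = -0.8018, Δλ = +0.3456 → C = 156.68°
d = R·|Δφ| / |cos C| = 6366·0.36477 / 0.91834 = 2529 km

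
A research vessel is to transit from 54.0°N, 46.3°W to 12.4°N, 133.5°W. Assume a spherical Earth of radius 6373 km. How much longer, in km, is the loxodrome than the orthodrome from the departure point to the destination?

330 km

Great circle: cos σ = sin φ₁ sin φ₂ + cos φ₁ cos φ₂ cos Δλ,  σ = 1.3676 rad → d_gc = 8715.9 km
Rhumb line: Δψ = -0.9060, q = Δφ/Δψ = 0.8013, d_rh = R√(Δφ²+q²Δλ²) = 9045.5 km
Excess = 9045.5 − 8715.9 = 329.6 ≈ 330 km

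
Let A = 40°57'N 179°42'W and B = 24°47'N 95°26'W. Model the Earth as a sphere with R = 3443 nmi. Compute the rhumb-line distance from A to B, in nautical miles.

Rhumb course C = atan2(Δλ, Δψ) with Δψ = ln[tan(π/4+φ₂/2)/tan(π/4+φ₁/2)] = -0.3380, Δλ = +1.4707 → C = 102.94°
d = R·|Δφ| / |cos C| = 3443·0.28216 / 0.22398 = 4337 nmi

4337 nmi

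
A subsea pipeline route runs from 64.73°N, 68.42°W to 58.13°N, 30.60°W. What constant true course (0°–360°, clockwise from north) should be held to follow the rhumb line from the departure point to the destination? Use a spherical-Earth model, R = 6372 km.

110.1°

Δψ = ln[tan(π/4+φ₂/2)/tan(π/4+φ₁/2)] = -0.2419
Δλ = +0.6601 rad (taken the short way round)
course = atan2(Δλ, Δψ) = 110.13°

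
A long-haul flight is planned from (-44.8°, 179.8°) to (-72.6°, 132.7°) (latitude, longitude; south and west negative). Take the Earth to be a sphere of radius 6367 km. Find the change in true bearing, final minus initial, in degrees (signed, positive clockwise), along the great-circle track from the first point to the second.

Initial bearing θ₁ = atan2(sin Δλ cos φ₂, cos φ₁ sin φ₂ − sin φ₁ cos φ₂ cos Δλ) = 202.32°
Final bearing θ₂ = (initial bearing from the destination back to the start) + 180° = 244.30°
Δθ = θ₂ − θ₁ = +42.0°

+42.0°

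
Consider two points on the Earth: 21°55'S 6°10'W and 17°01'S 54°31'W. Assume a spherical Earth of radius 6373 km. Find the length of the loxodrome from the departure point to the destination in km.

5098 km

Rhumb course C = atan2(Δλ, Δψ) with Δψ = ln[tan(π/4+φ₂/2)/tan(π/4+φ₁/2)] = +0.0907, Δλ = -0.8439 → C = 276.14°
d = R·|Δφ| / |cos C| = 6373·0.08552 / 0.10691 = 5098 km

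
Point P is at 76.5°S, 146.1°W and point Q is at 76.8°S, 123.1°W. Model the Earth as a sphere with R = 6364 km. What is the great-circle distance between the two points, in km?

587 km

Haversine: a = sin²(Δφ/2)+cos φ₁ cos φ₂ sin²(Δλ/2) = 0.00213;  σ = 2·atan2(√a,√(1−a))
σ = 5.285° → d = Rσ = 6364·0.09224 = 587 km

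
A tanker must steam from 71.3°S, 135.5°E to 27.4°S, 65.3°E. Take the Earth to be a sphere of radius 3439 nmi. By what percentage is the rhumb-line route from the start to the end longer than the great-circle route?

Great circle: σ = 1.0095 rad → d_gc = Rσ = 3471.5 nmi
Rhumb: Δφ = +0.7662, Δλ = -1.2252, Δψ = +1.3064, q = Δφ/Δψ = 0.5865 → d_rh = R√(Δφ²+q²Δλ²) = 3612.5 nmi
Excess = (3612.5 − 3471.5) / 3471.5 = 141.0 / 3471.5 = 4.06% ≈ 4.1%

4.1%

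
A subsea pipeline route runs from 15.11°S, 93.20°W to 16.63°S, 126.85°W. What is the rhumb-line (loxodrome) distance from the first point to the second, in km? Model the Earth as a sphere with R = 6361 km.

Δψ = ln[tan(π/4+φ₂/2)/tan(π/4+φ₁/2)] = -0.0276;  Δφ = -0.0265 rad,  Δλ = -0.5873 rad
q = Δφ/Δψ = 0.9619
d = R·√(Δφ² + q²Δλ²) = 6361·0.56552 = 3597 km

3597 km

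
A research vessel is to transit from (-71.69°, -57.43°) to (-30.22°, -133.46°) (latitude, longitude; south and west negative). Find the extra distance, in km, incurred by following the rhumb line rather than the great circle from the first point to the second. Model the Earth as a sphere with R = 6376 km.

317 km

Great circle: cos σ = sin φ₁ sin φ₂ + cos φ₁ cos φ₂ cos Δλ,  σ = 0.9963 rad → d_gc = 6352.7 km
Rhumb line: Δψ = +1.2716, q = Δφ/Δψ = 0.5692, d_rh = R√(Δφ²+q²Δλ²) = 6670.0 km
Excess = 6670.0 − 6352.7 = 317.3 ≈ 317 km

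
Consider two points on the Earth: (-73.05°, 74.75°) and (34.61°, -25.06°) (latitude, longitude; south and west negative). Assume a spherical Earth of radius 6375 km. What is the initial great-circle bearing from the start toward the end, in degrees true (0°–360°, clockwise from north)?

θ = atan2( sin Δλ·cos φ₂ ,  cos φ₁ sin φ₂ − sin φ₁ cos φ₂ cos Δλ )
  = atan2(-0.8110, +0.0315) = 272.22°

272.2°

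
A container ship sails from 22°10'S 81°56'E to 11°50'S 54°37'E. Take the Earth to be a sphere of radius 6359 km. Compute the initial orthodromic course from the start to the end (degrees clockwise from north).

287.1°

N = sin Δλ·cos φ₂ = -0.4492;  D = cos φ₁ sin φ₂ − sin φ₁ cos φ₂ cos Δλ = +0.1382
initial course = atan2(N, D) = 287.10°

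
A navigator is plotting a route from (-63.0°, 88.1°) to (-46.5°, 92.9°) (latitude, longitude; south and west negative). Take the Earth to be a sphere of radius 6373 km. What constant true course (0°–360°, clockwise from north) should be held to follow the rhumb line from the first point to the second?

9.4°

Meridional parts: M(φ₁)=-1.4268, M(φ₂)=-0.9189 → ΔM = +0.5079;  Δλ = +0.0838 rad
tan C = Δλ / ΔM = +0.1649 → C = 9.37°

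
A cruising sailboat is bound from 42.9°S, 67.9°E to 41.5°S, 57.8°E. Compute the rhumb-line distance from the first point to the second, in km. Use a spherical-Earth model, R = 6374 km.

847 km

Rhumb course C = atan2(Δλ, Δψ) with Δψ = ln[tan(π/4+φ₂/2)/tan(π/4+φ₁/2)] = +0.0330, Δλ = -0.1763 → C = 280.60°
d = R·|Δφ| / |cos C| = 6374·0.02443 / 0.18393 = 847 km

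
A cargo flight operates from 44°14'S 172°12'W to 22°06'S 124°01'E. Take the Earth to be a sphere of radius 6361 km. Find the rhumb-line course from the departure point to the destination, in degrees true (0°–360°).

292.8°

Meridional parts: M(φ₁)=-0.8626, M(φ₂)=-0.3957 → ΔM = +0.4669;  Δλ = -1.1132 rad
tan C = Δλ / ΔM = -2.3842 → C = 292.75°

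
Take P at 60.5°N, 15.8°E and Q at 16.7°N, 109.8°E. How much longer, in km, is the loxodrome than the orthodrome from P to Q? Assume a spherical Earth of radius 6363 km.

Great circle: cos σ = sin φ₁ sin φ₂ + cos φ₁ cos φ₂ cos Δλ,  σ = 1.3518 rad → d_gc = 8601.80 km
Rhumb line: Δψ = -1.0389, q = Δφ/Δψ = 0.7359, d_rh = R√(Δφ²+q²Δλ²) = 9092.34 km
Excess = 9092.34 − 8601.80 = 490.54 ≈ 491 km

491 km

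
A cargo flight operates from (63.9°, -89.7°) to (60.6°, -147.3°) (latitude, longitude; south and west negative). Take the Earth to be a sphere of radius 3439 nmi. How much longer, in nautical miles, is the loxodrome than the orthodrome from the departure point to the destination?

54 nmi

Great circle: cos σ = sin φ₁ sin φ₂ + cos φ₁ cos φ₂ cos Δλ,  σ = 0.4554 rad → d_gc = 1566.0 nmi
Rhumb line: Δψ = -0.1238, q = Δφ/Δψ = 0.4651, d_rh = R√(Δφ²+q²Δλ²) = 1620.1 nmi
Excess = 1620.1 − 1566.0 = 54.1 ≈ 54 nmi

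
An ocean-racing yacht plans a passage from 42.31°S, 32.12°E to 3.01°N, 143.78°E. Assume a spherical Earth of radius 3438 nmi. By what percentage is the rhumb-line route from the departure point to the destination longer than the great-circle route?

Great circle: σ = 1.8838 rad → d_gc = Rσ = 6476.5 nmi
Rhumb: Δφ = +0.7910, Δλ = +1.9488, Δψ = +0.8690, q = Δφ/Δψ = 0.9102 → d_rh = R√(Δφ²+q²Δλ²) = 6677.3 nmi
Excess = (6677.3 − 6476.5) / 6476.5 = 200.8 / 6476.5 = 3.10% ≈ 3.1%

3.1%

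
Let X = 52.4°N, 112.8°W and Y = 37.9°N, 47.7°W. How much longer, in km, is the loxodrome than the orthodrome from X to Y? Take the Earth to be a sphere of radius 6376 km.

Great circle: cos σ = sin φ₁ sin φ₂ + cos φ₁ cos φ₂ cos Δλ,  σ = 0.8101 rad → d_gc = 5165.4 km
Rhumb line: Δψ = -0.3618, q = Δφ/Δψ = 0.6995, d_rh = R√(Δφ²+q²Δλ²) = 5318.4 km
Excess = 5318.4 − 5165.4 = 153.0 ≈ 153 km

153 km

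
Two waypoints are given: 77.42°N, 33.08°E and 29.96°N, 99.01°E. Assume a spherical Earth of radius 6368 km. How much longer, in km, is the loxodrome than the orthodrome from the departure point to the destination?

Great circle: cos σ = sin φ₁ sin φ₂ + cos φ₁ cos φ₂ cos Δλ,  σ = 0.9711 rad → d_gc = 6184.2 km
Rhumb line: Δψ = -1.6567, q = Δφ/Δψ = 0.5000, d_rh = R√(Δφ²+q²Δλ²) = 6422.3 km
Excess = 6422.3 − 6184.2 = 238.1 ≈ 238 km

238 km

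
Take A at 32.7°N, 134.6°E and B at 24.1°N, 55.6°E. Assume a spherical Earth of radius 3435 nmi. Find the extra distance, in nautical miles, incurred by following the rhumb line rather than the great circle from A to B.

88 nmi

Great circle: cos σ = sin φ₁ sin φ₂ + cos φ₁ cos φ₂ cos Δλ,  σ = 1.1948 rad → d_gc = 4104.25 nmi
Rhumb line: Δψ = -0.1709, q = Δφ/Δψ = 0.8783, d_rh = R√(Δφ²+q²Δλ²) = 4191.83 nmi
Excess = 4191.83 − 4104.25 = 87.58 ≈ 88 nmi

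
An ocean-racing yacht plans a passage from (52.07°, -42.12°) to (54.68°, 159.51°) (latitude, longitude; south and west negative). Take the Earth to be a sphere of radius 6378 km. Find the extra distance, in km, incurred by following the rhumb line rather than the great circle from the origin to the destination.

2530 km

Great circle: cos σ = sin φ₁ sin φ₂ + cos φ₁ cos φ₂ cos Δλ,  σ = 1.2522 rad → d_gc = 7986.6 km
Rhumb line: Δψ = +0.0764, q = Δφ/Δψ = 0.5963, d_rh = R√(Δφ²+q²Δλ²) = 10517.0 km
Excess = 10517.0 − 7986.6 = 2530.4 ≈ 2530 km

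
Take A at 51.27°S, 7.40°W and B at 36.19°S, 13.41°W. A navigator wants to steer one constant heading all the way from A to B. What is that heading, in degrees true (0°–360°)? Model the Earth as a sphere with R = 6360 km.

Meridional parts: M(φ₁)=-1.0456, M(φ₂)=-0.6784 → ΔM = +0.3673;  Δλ = -0.1049 rad
tan C = Δλ / ΔM = -0.2856 → C = 344.06°

344.1°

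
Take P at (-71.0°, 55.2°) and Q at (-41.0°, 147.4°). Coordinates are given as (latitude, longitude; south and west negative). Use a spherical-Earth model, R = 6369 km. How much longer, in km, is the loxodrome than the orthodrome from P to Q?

Great circle: cos σ = sin φ₁ sin φ₂ + cos φ₁ cos φ₂ cos Δλ,  σ = 0.9136 rad → d_gc = 5818.8 km
Rhumb line: Δψ = +1.0018, q = Δφ/Δψ = 0.5226, d_rh = R√(Δφ²+q²Δλ²) = 6309.7 km
Excess = 6309.7 − 5818.8 = 490.9 ≈ 491 km

491 km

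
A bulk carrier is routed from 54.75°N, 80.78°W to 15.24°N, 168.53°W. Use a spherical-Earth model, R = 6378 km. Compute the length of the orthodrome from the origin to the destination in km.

Haversine: a = sin²(Δφ/2)+cos φ₁ cos φ₂ sin²(Δλ/2) = 0.38174;  σ = 2·atan2(√a,√(1−a))
σ = 76.318° → d = Rσ = 6378·1.33201 = 8496 km

8496 km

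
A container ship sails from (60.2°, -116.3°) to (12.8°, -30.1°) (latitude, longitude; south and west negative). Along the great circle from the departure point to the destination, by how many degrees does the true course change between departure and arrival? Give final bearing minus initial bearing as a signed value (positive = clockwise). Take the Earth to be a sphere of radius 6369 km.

+62.6°

At departure: θ₁ = atan2(sin Δλ cos φ₂, cos φ₁ sin φ₂ − sin φ₁ cos φ₂ cos Δλ) = 86.82°
At arrival: θ₂ = atan2(sin Δλ cos φ₁, −cos φ₂ sin φ₁ + sin φ₂ cos φ₁ cos Δλ) = 149.41°
Δθ = θ₂ − θ₁ = +62.6°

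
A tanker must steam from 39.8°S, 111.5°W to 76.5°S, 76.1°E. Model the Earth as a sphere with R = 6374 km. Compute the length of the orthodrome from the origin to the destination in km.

7075 km

Haversine: a = sin²(Δφ/2)+cos φ₁ cos φ₂ sin²(Δλ/2) = 0.27768;  σ = 2·atan2(√a,√(1−a))
σ = 63.599° → d = Rσ = 6374·1.11002 = 7075 km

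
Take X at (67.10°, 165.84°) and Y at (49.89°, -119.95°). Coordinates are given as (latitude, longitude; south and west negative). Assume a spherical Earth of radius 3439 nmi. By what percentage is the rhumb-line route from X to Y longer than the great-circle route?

Great circle: σ = 0.6876 rad → d_gc = Rσ = 2364.8 nmi
Rhumb: Δφ = -0.3004, Δλ = +1.2952, Δψ = -0.5891, q = Δφ/Δψ = 0.5099 → d_rh = R√(Δφ²+q²Δλ²) = 2495.0 nmi
Excess = (2495.0 − 2364.8) / 2364.8 = 130.2 / 2364.8 = 5.51% ≈ 5.5%

5.5%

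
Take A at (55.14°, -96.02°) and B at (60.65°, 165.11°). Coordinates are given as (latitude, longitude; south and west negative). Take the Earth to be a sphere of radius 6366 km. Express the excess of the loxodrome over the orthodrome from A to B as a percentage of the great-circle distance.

Great circle: σ = 0.8339 rad → d_gc = Rσ = 5308.3 km
Rhumb: Δφ = +0.0962, Δλ = -1.7256, Δψ = +0.1814, q = Δφ/Δψ = 0.5302 → d_rh = R√(Δφ²+q²Δλ²) = 5856.7 km
Excess = (5856.7 − 5308.3) / 5308.3 = 548.4 / 5308.3 = 10.33% ≈ 10.3%

10.3%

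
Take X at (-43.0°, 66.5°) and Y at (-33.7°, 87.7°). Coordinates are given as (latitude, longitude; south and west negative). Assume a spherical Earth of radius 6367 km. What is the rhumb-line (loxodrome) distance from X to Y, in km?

2113 km

Rhumb course C = atan2(Δλ, Δψ) with Δψ = ln[tan(π/4+φ₂/2)/tan(π/4+φ₁/2)] = +0.2075, Δλ = +0.3700 → C = 60.72°
d = R·|Δφ| / |cos C| = 6367·0.16232 / 0.48911 = 2113 km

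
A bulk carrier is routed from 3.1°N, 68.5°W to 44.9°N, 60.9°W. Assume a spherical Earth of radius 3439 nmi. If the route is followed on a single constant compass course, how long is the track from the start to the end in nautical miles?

Rhumb course C = atan2(Δλ, Δψ) with Δψ = ln[tan(π/4+φ₂/2)/tan(π/4+φ₁/2)] = +0.8248, Δλ = +0.1326 → C = 9.14°
d = R·|Δφ| / |cos C| = 3439·0.72955 / 0.98731 = 2541 nmi

2541 nmi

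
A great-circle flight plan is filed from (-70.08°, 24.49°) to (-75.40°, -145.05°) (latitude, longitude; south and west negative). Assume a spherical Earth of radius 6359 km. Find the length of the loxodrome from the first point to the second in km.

Δψ = ln[tan(π/4+φ₂/2)/tan(π/4+φ₁/2)] = -0.3154;  Δφ = -0.0929 rad,  Δλ = -2.9590 rad
q = Δφ/Δψ = 0.2944
d = R·√(Δφ² + q²Δλ²) = 6359·0.87601 = 5571 km

5571 km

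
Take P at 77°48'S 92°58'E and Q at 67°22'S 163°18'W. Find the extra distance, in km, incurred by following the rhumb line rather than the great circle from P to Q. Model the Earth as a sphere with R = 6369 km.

Great circle: cos σ = sin φ₁ sin φ₂ + cos φ₁ cos φ₂ cos Δλ,  σ = 0.4889 rad → d_gc = 3114.0 km
Rhumb line: Δψ = +0.6273, q = Δφ/Δψ = 0.2903, d_rh = R√(Δφ²+q²Δλ²) = 3542.4 km
Excess = 3542.4 − 3114.0 = 428.4 ≈ 428 km

428 km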